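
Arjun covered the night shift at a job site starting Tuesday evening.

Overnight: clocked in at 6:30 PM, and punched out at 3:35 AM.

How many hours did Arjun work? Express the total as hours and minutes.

9 h 5 min

Overnight: 6:30 PM → midnight = 5 h 30 min; midnight → 3:35 AM = 3 h 35 min; span 9 h 5 min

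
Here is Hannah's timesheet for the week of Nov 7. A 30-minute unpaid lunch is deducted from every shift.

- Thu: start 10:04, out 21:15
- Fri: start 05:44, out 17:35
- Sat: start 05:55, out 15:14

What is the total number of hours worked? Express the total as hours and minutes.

Thu: 10:04–21:15 = 11 h 11 min; less 30 min break → 10 h 41 min
Fri: 05:44–17:35 = 11 h 51 min; less 30 min break → 11 h 21 min
Sat: 05:55–15:14 = 9 h 19 min; less 30 min break → 8 h 49 min
Total: 10 h 41 min + 11 h 21 min + 8 h 49 min = 30 h 51 min.

30 h 51 min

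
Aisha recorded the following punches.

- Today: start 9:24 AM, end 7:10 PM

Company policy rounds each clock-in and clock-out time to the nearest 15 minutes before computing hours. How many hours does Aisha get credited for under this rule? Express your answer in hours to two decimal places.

9.75 hours

Today: in 9:24 AM→9:30 AM, out 7:10 PM→7:15 PM; 9 h 45 min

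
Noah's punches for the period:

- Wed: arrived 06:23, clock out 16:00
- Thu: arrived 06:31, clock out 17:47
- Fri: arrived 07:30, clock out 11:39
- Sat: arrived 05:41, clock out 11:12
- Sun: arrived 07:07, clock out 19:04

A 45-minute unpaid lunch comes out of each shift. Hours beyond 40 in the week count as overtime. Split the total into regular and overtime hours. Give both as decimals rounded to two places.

Regular 38.75 hours, overtime 0.00 hours

Wed: 06:23–16:00 = 9 h 37 min; less 45 min break → 8 h 52 min
Thu: 06:31–17:47 = 11 h 16 min; less 45 min break → 10 h 31 min
Fri: 07:30–11:39 = 4 h 9 min; less 45 min break → 3 h 24 min
Sat: 05:41–11:12 = 5 h 31 min; less 45 min break → 4 h 46 min
Sun: 07:07–19:04 = 11 h 57 min; less 45 min break → 11 h 12 min
Total worked: 38 h 45 min = 38.75 h.
Threshold 40 h → overtime 0 h 0 min, regular 38 h 45 min.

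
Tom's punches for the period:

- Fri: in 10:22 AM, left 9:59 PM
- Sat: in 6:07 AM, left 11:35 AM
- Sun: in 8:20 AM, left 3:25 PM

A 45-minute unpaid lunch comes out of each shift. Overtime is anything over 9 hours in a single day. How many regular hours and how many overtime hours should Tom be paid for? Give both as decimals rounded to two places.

Regular 20.05 hours, overtime 1.87 hours

Fri: 10:22 AM–9:59 PM = 11 h 37 min; less 45 min break → 10 h 52 min
Sat: 6:07 AM–11:35 AM = 5 h 28 min; less 45 min break → 4 h 43 min
Sun: 8:20 AM–3:25 PM = 7 h 5 min; less 45 min break → 6 h 20 min
Fri reg 9 h 0 min / OT 1 h 52 min; Sat reg 4 h 43 min / OT 0 h 0 min; Sun reg 6 h 20 min / OT 0 h 0 min.
Totals: regular 20 h 3 min, overtime 1 h 52 min.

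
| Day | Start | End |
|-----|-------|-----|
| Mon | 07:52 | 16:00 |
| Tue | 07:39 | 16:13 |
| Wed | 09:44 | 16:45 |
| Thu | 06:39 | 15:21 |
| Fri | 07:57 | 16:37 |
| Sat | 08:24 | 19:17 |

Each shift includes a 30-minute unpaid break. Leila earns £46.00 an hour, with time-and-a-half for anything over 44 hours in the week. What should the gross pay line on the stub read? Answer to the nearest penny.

Mon: 07:52–16:00 = 8 h 8 min; less 30 min break → 7 h 38 min
Tue: 07:39–16:13 = 8 h 34 min; less 30 min break → 8 h 4 min
Wed: 09:44–16:45 = 7 h 1 min; less 30 min break → 6 h 31 min
Thu: 06:39–15:21 = 8 h 42 min; less 30 min break → 8 h 12 min
Fri: 07:57–16:37 = 8 h 40 min; less 30 min break → 8 h 10 min
Sat: 08:24–19:17 = 10 h 53 min; less 30 min break → 10 h 23 min
Total worked: 48 h 58 min = 2938 min.
Regular 44 h 0 min = 2640 min at £46.00/h; overtime 4 h 58 min = 298 min at £69.00/h.
Pay = (2640 × £46.00 + 298 × £69.00) ÷ 60 = £2366.70.

£2366.70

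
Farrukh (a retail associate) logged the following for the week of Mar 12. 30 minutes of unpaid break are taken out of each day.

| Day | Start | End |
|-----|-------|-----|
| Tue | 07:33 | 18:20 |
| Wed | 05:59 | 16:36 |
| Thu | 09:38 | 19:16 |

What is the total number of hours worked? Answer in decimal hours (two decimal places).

29.53 hours

Tue: 07:33–18:20 = 10 h 47 min; less 30 min break → 10 h 17 min
Wed: 05:59–16:36 = 10 h 37 min; less 30 min break → 10 h 7 min
Thu: 09:38–19:16 = 9 h 38 min; less 30 min break → 9 h 8 min
Total: 10 h 17 min + 10 h 7 min + 9 h 8 min = 29 h 32 min.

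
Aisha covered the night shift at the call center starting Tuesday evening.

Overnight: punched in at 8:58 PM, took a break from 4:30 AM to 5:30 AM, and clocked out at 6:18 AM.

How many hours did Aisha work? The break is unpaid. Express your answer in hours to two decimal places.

8.33 hours

Overnight: 8:58 PM → midnight = 3 h 2 min; midnight → 6:18 AM = 6 h 18 min; span 9 h 20 min; less 60 min break → 8 h 20 min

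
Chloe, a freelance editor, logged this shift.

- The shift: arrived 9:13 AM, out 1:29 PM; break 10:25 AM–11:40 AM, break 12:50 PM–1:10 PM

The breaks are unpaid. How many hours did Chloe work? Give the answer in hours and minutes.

2 h 41 min

The shift: 9:13 AM–1:29 PM = 4 h 16 min; less 95 min break → 2 h 41 min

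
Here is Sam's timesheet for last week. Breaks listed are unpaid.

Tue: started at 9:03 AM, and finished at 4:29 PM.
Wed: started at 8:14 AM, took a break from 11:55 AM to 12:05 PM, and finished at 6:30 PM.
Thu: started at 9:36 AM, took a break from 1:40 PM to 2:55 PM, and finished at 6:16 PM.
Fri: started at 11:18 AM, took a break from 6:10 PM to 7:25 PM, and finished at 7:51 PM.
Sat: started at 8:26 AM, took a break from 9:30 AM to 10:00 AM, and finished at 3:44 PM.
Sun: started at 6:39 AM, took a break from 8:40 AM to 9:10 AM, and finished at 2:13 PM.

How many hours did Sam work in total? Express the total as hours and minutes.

Tue: 9:03 AM–4:29 PM = 7 h 26 min
Wed: 8:14 AM–6:30 PM = 10 h 16 min; less 10 min break → 10 h 6 min
Thu: 9:36 AM–6:16 PM = 8 h 40 min; less 75 min break → 7 h 25 min
Fri: 11:18 AM–7:51 PM = 8 h 33 min; less 75 min break → 7 h 18 min
Sat: 8:26 AM–3:44 PM = 7 h 18 min; less 30 min break → 6 h 48 min
Sun: 6:39 AM–2:13 PM = 7 h 34 min; less 30 min break → 7 h 4 min
Total: 7 h 26 min + 10 h 6 min + 7 h 25 min + 7 h 18 min + 6 h 48 min + 7 h 4 min = 46 h 7 min.

46 h 7 min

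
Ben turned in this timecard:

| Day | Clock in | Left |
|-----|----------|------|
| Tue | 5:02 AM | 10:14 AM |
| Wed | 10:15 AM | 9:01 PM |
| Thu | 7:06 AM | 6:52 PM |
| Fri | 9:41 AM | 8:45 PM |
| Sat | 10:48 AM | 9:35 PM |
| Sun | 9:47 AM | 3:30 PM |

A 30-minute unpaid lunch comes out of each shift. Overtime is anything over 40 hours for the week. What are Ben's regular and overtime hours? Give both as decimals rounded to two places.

Tue: 5:02 AM–10:14 AM = 5 h 12 min; less 30 min break → 4 h 42 min
Wed: 10:15 AM–9:01 PM = 10 h 46 min; less 30 min break → 10 h 16 min
Thu: 7:06 AM–6:52 PM = 11 h 46 min; less 30 min break → 11 h 16 min
Fri: 9:41 AM–8:45 PM = 11 h 4 min; less 30 min break → 10 h 34 min
Sat: 10:48 AM–9:35 PM = 10 h 47 min; less 30 min break → 10 h 17 min
Sun: 9:47 AM–3:30 PM = 5 h 43 min; less 30 min break → 5 h 13 min
Total worked: 52 h 18 min = 52.30 h.
Threshold 40 h → overtime 12 h 18 min, regular 40 h 0 min.

Regular 40.00 hours, overtime 12.30 hours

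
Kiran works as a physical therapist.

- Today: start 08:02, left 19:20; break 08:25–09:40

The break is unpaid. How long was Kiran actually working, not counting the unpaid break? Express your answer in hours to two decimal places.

10.05 hours

Today: 08:02–19:20 = 11 h 18 min; less 75 min break → 10 h 3 min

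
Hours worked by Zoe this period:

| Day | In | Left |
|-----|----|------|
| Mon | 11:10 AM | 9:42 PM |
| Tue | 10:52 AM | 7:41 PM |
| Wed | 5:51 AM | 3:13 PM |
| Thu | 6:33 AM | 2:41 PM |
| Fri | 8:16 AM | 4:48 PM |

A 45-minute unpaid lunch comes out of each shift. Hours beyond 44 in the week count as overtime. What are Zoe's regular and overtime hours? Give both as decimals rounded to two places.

Regular 41.63 hours, overtime 0.00 hours

Mon: 11:10 AM–9:42 PM = 10 h 32 min; less 45 min break → 9 h 47 min
Tue: 10:52 AM–7:41 PM = 8 h 49 min; less 45 min break → 8 h 4 min
Wed: 5:51 AM–3:13 PM = 9 h 22 min; less 45 min break → 8 h 37 min
Thu: 6:33 AM–2:41 PM = 8 h 8 min; less 45 min break → 7 h 23 min
Fri: 8:16 AM–4:48 PM = 8 h 32 min; less 45 min break → 7 h 47 min
Total worked: 41 h 38 min = 41.63 h.
Threshold 44 h → overtime 0 h 0 min, regular 41 h 38 min.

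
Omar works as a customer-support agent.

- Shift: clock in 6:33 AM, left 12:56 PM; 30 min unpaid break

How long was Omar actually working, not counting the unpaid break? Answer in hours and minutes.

Shift: 6:33 AM–12:56 PM = 6 h 23 min; less 30 min break → 5 h 53 min

5 h 53 min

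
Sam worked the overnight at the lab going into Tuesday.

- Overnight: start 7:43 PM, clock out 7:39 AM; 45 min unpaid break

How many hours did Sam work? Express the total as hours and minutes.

Overnight: 7:43 PM → midnight = 4 h 17 min; midnight → 7:39 AM = 7 h 39 min; span 11 h 56 min; less 45 min break → 11 h 11 min

11 h 11 min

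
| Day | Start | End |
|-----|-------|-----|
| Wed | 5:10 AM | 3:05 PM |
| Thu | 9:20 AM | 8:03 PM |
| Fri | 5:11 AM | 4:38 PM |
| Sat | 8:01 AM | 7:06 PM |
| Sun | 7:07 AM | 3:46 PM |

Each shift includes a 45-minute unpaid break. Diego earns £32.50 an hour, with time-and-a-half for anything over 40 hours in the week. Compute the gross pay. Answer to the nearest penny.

£1693.25

Wed: 5:10 AM–3:05 PM = 9 h 55 min; less 45 min break → 9 h 10 min
Thu: 9:20 AM–8:03 PM = 10 h 43 min; less 45 min break → 9 h 58 min
Fri: 5:11 AM–4:38 PM = 11 h 27 min; less 45 min break → 10 h 42 min
Sat: 8:01 AM–7:06 PM = 11 h 5 min; less 45 min break → 10 h 20 min
Sun: 7:07 AM–3:46 PM = 8 h 39 min; less 45 min break → 7 h 54 min
Total worked: 48 h 4 min = 2884 min.
Regular 40 h 0 min = 2400 min at £32.50/h; overtime 8 h 4 min = 484 min at £48.75/h.
Pay = (2400 × £32.50 + 484 × £48.75) ÷ 60 = £1693.25.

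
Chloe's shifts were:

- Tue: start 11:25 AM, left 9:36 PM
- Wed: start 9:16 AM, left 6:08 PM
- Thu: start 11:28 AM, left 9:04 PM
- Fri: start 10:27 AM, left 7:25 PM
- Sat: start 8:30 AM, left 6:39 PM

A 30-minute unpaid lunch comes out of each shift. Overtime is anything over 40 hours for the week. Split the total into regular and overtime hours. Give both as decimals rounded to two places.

Tue: 11:25 AM–9:36 PM = 10 h 11 min; less 30 min break → 9 h 41 min
Wed: 9:16 AM–6:08 PM = 8 h 52 min; less 30 min break → 8 h 22 min
Thu: 11:28 AM–9:04 PM = 9 h 36 min; less 30 min break → 9 h 6 min
Fri: 10:27 AM–7:25 PM = 8 h 58 min; less 30 min break → 8 h 28 min
Sat: 8:30 AM–6:39 PM = 10 h 9 min; less 30 min break → 9 h 39 min
Total worked: 45 h 16 min = 45.27 h.
Threshold 40 h → overtime 5 h 16 min, regular 40 h 0 min.

Regular 40.00 hours, overtime 5.27 hours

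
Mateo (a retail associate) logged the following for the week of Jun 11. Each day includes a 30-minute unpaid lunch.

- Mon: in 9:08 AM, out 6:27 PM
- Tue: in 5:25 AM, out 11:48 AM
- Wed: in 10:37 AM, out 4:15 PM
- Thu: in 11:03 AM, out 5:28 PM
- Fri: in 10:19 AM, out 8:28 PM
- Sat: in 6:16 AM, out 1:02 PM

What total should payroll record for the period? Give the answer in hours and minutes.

Mon: 9:08 AM–6:27 PM = 9 h 19 min; less 30 min break → 8 h 49 min
Tue: 5:25 AM–11:48 AM = 6 h 23 min; less 30 min break → 5 h 53 min
Wed: 10:37 AM–4:15 PM = 5 h 38 min; less 30 min break → 5 h 8 min
Thu: 11:03 AM–5:28 PM = 6 h 25 min; less 30 min break → 5 h 55 min
Fri: 10:19 AM–8:28 PM = 10 h 9 min; less 30 min break → 9 h 39 min
Sat: 6:16 AM–1:02 PM = 6 h 46 min; less 30 min break → 6 h 16 min
Total: 8 h 49 min + 5 h 53 min + 5 h 8 min + 5 h 55 min + 9 h 39 min + 6 h 16 min = 41 h 40 min.

41 h 40 min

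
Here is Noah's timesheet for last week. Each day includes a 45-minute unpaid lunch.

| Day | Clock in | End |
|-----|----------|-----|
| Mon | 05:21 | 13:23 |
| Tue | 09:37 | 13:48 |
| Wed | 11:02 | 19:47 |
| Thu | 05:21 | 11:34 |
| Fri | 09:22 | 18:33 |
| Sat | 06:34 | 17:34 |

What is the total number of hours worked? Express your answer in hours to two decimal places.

Mon: 05:21–13:23 = 8 h 2 min; less 45 min break → 7 h 17 min
Tue: 09:37–13:48 = 4 h 11 min; less 45 min break → 3 h 26 min
Wed: 11:02–19:47 = 8 h 45 min; less 45 min break → 8 h 0 min
Thu: 05:21–11:34 = 6 h 13 min; less 45 min break → 5 h 28 min
Fri: 09:22–18:33 = 9 h 11 min; less 45 min break → 8 h 26 min
Sat: 06:34–17:34 = 11 h 0 min; less 45 min break → 10 h 15 min
Total: 7 h 17 min + 3 h 26 min + 8 h 0 min + 5 h 28 min + 8 h 26 min + 10 h 15 min = 42 h 52 min.

42.87 hours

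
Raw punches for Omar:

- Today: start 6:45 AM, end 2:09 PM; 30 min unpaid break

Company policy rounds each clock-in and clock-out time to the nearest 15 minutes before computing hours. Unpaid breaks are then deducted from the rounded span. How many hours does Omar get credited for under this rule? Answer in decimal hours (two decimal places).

Today: in 6:45 AM→6:45 AM, out 2:09 PM→2:15 PM; 7 h 30 min − 30 min = 7 h 0 min

7.00 hours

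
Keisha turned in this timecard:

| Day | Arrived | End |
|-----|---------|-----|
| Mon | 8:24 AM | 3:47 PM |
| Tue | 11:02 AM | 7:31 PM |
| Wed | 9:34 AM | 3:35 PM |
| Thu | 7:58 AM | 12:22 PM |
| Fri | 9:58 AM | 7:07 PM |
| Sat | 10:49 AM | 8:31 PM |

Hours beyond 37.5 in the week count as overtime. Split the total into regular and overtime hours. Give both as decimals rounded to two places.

Regular 37.50 hours, overtime 7.63 hours

Mon: 8:24 AM–3:47 PM = 7 h 23 min
Tue: 11:02 AM–7:31 PM = 8 h 29 min
Wed: 9:34 AM–3:35 PM = 6 h 1 min
Thu: 7:58 AM–12:22 PM = 4 h 24 min
Fri: 9:58 AM–7:07 PM = 9 h 9 min
Sat: 10:49 AM–8:31 PM = 9 h 42 min
Total worked: 45 h 8 min = 45.13 h.
Threshold 37.5 h → overtime 7 h 38 min, regular 37 h 30 min.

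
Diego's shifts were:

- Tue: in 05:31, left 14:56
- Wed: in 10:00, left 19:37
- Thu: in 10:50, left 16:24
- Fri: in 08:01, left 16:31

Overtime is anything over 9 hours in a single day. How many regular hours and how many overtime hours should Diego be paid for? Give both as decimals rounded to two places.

Regular 32.07 hours, overtime 1.03 hours

Tue: 05:31–14:56 = 9 h 25 min
Wed: 10:00–19:37 = 9 h 37 min
Thu: 10:50–16:24 = 5 h 34 min
Fri: 08:01–16:31 = 8 h 30 min
Tue reg 9 h 0 min / OT 0 h 25 min; Wed reg 9 h 0 min / OT 0 h 37 min; Thu reg 5 h 34 min / OT 0 h 0 min; Fri reg 8 h 30 min / OT 0 h 0 min.
Totals: regular 32 h 4 min, overtime 1 h 2 min.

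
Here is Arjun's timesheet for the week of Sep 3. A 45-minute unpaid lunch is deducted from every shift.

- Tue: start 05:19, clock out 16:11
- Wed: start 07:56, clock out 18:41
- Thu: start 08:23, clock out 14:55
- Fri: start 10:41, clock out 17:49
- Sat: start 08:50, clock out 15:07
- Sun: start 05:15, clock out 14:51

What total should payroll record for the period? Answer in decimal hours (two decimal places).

46.67 hours

Tue: 05:19–16:11 = 10 h 52 min; less 45 min break → 10 h 7 min
Wed: 07:56–18:41 = 10 h 45 min; less 45 min break → 10 h 0 min
Thu: 08:23–14:55 = 6 h 32 min; less 45 min break → 5 h 47 min
Fri: 10:41–17:49 = 7 h 8 min; less 45 min break → 6 h 23 min
Sat: 08:50–15:07 = 6 h 17 min; less 45 min break → 5 h 32 min
Sun: 05:15–14:51 = 9 h 36 min; less 45 min break → 8 h 51 min
Total: 10 h 7 min + 10 h 0 min + 5 h 47 min + 6 h 23 min + 5 h 32 min + 8 h 51 min = 46 h 40 min.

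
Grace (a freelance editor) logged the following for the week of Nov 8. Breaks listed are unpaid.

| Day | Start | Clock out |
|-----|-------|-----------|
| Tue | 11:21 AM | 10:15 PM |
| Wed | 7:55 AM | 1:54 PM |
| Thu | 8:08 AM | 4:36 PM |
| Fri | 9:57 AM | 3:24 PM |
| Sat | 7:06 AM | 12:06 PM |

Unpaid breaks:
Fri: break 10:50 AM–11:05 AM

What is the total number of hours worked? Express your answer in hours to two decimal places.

35.55 hours

Tue: 11:21 AM–10:15 PM = 10 h 54 min
Wed: 7:55 AM–1:54 PM = 5 h 59 min
Thu: 8:08 AM–4:36 PM = 8 h 28 min
Fri: 9:57 AM–3:24 PM = 5 h 27 min; less 15 min break → 5 h 12 min
Sat: 7:06 AM–12:06 PM = 5 h 0 min
Total: 10 h 54 min + 5 h 59 min + 8 h 28 min + 5 h 12 min + 5 h 0 min = 35 h 33 min.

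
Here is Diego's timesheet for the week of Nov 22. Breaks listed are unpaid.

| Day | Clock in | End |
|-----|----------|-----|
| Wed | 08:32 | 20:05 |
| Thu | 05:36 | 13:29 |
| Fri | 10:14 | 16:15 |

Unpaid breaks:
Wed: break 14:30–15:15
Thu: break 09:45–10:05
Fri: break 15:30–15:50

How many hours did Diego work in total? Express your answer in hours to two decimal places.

24.03 hours

Wed: 08:32–20:05 = 11 h 33 min; less 45 min break → 10 h 48 min
Thu: 05:36–13:29 = 7 h 53 min; less 20 min break → 7 h 33 min
Fri: 10:14–16:15 = 6 h 1 min; less 20 min break → 5 h 41 min
Total: 10 h 48 min + 7 h 33 min + 5 h 41 min = 24 h 2 min.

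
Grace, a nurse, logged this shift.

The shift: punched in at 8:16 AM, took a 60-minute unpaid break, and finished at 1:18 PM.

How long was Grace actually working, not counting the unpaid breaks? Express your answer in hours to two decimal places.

4.03 hours

The shift: 8:16 AM–1:18 PM = 5 h 2 min; less 60 min break → 4 h 2 min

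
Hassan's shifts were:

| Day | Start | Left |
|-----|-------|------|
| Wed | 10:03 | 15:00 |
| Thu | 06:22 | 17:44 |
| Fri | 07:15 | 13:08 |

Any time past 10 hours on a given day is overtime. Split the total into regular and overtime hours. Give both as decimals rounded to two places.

Regular 20.83 hours, overtime 1.37 hours

Wed: 10:03–15:00 = 4 h 57 min
Thu: 06:22–17:44 = 11 h 22 min
Fri: 07:15–13:08 = 5 h 53 min
Wed reg 4 h 57 min / OT 0 h 0 min; Thu reg 10 h 0 min / OT 1 h 22 min; Fri reg 5 h 53 min / OT 0 h 0 min.
Totals: regular 20 h 50 min, overtime 1 h 22 min.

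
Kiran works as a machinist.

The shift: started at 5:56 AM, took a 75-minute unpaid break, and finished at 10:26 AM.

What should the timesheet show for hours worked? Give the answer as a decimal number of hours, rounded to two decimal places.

3.25 hours

The shift: 5:56 AM–10:26 AM = 4 h 30 min; less 75 min break → 3 h 15 min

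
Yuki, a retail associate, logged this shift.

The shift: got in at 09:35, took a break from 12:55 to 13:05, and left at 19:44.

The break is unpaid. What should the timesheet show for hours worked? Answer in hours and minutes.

9 h 59 min

The shift: 09:35–19:44 = 10 h 9 min; less 10 min break → 9 h 59 min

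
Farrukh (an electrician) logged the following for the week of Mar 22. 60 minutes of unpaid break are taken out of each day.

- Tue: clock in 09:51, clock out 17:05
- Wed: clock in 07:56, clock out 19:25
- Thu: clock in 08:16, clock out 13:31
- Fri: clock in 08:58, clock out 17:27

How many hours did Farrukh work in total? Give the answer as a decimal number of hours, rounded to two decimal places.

28.45 hours

Tue: 09:51–17:05 = 7 h 14 min; less 60 min break → 6 h 14 min
Wed: 07:56–19:25 = 11 h 29 min; less 60 min break → 10 h 29 min
Thu: 08:16–13:31 = 5 h 15 min; less 60 min break → 4 h 15 min
Fri: 08:58–17:27 = 8 h 29 min; less 60 min break → 7 h 29 min
Total: 6 h 14 min + 10 h 29 min + 4 h 15 min + 7 h 29 min = 28 h 27 min.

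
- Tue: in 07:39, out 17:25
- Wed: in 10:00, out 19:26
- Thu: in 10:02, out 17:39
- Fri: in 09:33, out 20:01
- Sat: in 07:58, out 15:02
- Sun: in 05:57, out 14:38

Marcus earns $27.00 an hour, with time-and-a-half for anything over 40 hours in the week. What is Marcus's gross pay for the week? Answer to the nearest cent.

Tue: 07:39–17:25 = 9 h 46 min
Wed: 10:00–19:26 = 9 h 26 min
Thu: 10:02–17:39 = 7 h 37 min
Fri: 09:33–20:01 = 10 h 28 min
Sat: 07:58–15:02 = 7 h 4 min
Sun: 05:57–14:38 = 8 h 41 min
Total worked: 53 h 2 min = 3182 min.
Regular 40 h 0 min = 2400 min at $27.00/h; overtime 13 h 2 min = 782 min at $40.50/h.
Pay = (2400 × $27.00 + 782 × $40.50) ÷ 60 = $1607.85.

$1607.85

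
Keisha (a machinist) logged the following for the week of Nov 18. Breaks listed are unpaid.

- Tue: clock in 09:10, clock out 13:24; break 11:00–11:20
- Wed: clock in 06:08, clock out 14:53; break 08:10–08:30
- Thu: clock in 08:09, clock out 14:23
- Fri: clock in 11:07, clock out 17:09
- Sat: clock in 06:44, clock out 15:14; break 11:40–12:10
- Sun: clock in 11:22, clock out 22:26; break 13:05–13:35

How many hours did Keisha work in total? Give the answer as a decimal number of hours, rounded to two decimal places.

43.15 hours

Tue: 09:10–13:24 = 4 h 14 min; less 20 min break → 3 h 54 min
Wed: 06:08–14:53 = 8 h 45 min; less 20 min break → 8 h 25 min
Thu: 08:09–14:23 = 6 h 14 min
Fri: 11:07–17:09 = 6 h 2 min
Sat: 06:44–15:14 = 8 h 30 min; less 30 min break → 8 h 0 min
Sun: 11:22–22:26 = 11 h 4 min; less 30 min break → 10 h 34 min
Total: 3 h 54 min + 8 h 25 min + 6 h 14 min + 6 h 2 min + 8 h 0 min + 10 h 34 min = 43 h 9 min.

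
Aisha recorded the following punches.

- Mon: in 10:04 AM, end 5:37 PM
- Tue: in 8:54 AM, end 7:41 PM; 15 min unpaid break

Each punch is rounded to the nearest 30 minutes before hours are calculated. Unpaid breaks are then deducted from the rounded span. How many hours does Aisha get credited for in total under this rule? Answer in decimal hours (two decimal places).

Mon: in 10:04 AM→10:00 AM, out 5:37 PM→5:30 PM; 7 h 30 min
Tue: in 8:54 AM→9:00 AM, out 7:41 PM→7:30 PM; 10 h 30 min − 15 min = 10 h 15 min
Total credited: 17 h 45 min.

17.75 hours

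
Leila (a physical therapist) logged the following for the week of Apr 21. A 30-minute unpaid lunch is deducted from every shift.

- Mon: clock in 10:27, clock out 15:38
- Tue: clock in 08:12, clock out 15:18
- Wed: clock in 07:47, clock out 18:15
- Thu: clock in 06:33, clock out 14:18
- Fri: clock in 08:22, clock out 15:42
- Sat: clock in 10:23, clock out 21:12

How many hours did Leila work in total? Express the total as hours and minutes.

45 h 39 min

Mon: 10:27–15:38 = 5 h 11 min; less 30 min break → 4 h 41 min
Tue: 08:12–15:18 = 7 h 6 min; less 30 min break → 6 h 36 min
Wed: 07:47–18:15 = 10 h 28 min; less 30 min break → 9 h 58 min
Thu: 06:33–14:18 = 7 h 45 min; less 30 min break → 7 h 15 min
Fri: 08:22–15:42 = 7 h 20 min; less 30 min break → 6 h 50 min
Sat: 10:23–21:12 = 10 h 49 min; less 30 min break → 10 h 19 min
Total: 4 h 41 min + 6 h 36 min + 9 h 58 min + 7 h 15 min + 6 h 50 min + 10 h 19 min = 45 h 39 min.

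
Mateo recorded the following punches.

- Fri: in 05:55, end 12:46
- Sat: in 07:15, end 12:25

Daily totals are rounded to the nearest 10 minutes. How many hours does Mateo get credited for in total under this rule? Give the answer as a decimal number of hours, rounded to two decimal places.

12.00 hours

Fri: 05:55–12:46 = 6 h 51 min → rounds to 6 h 50 min
Sat: 07:15–12:25 = 5 h 10 min → rounds to 5 h 10 min
Total credited: 12 h 0 min.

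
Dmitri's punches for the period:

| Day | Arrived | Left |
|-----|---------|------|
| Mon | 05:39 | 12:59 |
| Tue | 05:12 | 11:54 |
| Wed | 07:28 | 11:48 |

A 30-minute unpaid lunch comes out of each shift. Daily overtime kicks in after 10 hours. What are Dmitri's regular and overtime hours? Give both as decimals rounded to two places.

Mon: 05:39–12:59 = 7 h 20 min; less 30 min break → 6 h 50 min
Tue: 05:12–11:54 = 6 h 42 min; less 30 min break → 6 h 12 min
Wed: 07:28–11:48 = 4 h 20 min; less 30 min break → 3 h 50 min
Mon reg 6 h 50 min / OT 0 h 0 min; Tue reg 6 h 12 min / OT 0 h 0 min; Wed reg 3 h 50 min / OT 0 h 0 min.
Totals: regular 16 h 52 min, overtime 0 h 0 min.

Regular 16.87 hours, overtime 0.00 hours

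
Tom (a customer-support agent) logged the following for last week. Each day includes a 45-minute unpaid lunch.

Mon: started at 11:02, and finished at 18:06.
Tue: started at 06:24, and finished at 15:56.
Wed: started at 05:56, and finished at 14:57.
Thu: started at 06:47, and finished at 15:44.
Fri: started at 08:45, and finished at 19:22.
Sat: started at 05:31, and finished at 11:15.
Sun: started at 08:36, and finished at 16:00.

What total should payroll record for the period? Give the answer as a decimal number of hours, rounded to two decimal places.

53.07 hours

Mon: 11:02–18:06 = 7 h 4 min; less 45 min break → 6 h 19 min
Tue: 06:24–15:56 = 9 h 32 min; less 45 min break → 8 h 47 min
Wed: 05:56–14:57 = 9 h 1 min; less 45 min break → 8 h 16 min
Thu: 06:47–15:44 = 8 h 57 min; less 45 min break → 8 h 12 min
Fri: 08:45–19:22 = 10 h 37 min; less 45 min break → 9 h 52 min
Sat: 05:31–11:15 = 5 h 44 min; less 45 min break → 4 h 59 min
Sun: 08:36–16:00 = 7 h 24 min; less 45 min break → 6 h 39 min
Total: 6 h 19 min + 8 h 47 min + 8 h 16 min + 8 h 12 min + 9 h 52 min + 4 h 59 min + 6 h 39 min = 53 h 4 min.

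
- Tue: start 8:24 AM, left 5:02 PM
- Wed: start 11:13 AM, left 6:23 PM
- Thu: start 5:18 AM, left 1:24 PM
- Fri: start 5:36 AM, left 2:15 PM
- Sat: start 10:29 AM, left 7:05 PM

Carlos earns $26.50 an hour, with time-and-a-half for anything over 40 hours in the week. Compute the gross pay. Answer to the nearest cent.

$1105.71

Tue: 8:24 AM–5:02 PM = 8 h 38 min
Wed: 11:13 AM–6:23 PM = 7 h 10 min
Thu: 5:18 AM–1:24 PM = 8 h 6 min
Fri: 5:36 AM–2:15 PM = 8 h 39 min
Sat: 10:29 AM–7:05 PM = 8 h 36 min
Total worked: 41 h 9 min = 2469 min.
Regular 40 h 0 min = 2400 min at $26.50/h; overtime 1 h 9 min = 69 min at $39.75/h.
Pay = (2400 × $26.50 + 69 × $39.75) ÷ 60 = $1105.71.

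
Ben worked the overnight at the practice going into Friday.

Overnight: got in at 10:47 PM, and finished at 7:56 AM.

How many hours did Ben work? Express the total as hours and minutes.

9 h 9 min

Overnight: 10:47 PM → midnight = 1 h 13 min; midnight → 7:56 AM = 7 h 56 min; span 9 h 9 min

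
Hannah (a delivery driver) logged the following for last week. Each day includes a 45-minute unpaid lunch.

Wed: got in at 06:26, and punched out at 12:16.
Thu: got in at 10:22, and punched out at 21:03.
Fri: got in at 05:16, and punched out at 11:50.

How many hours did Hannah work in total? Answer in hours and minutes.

Wed: 06:26–12:16 = 5 h 50 min; less 45 min break → 5 h 5 min
Thu: 10:22–21:03 = 10 h 41 min; less 45 min break → 9 h 56 min
Fri: 05:16–11:50 = 6 h 34 min; less 45 min break → 5 h 49 min
Total: 5 h 5 min + 9 h 56 min + 5 h 49 min = 20 h 50 min.

20 h 50 min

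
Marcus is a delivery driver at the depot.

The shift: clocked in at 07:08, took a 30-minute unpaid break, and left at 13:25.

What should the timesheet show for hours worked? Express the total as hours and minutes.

5 h 47 min

The shift: 07:08–13:25 = 6 h 17 min; less 30 min break → 5 h 47 min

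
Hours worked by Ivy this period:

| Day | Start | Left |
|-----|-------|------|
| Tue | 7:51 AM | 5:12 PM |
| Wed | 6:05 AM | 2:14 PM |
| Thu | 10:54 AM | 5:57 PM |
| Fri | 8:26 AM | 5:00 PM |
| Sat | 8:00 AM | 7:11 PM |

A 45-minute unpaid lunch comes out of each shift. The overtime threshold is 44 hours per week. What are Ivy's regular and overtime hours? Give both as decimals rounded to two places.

Regular 40.55 hours, overtime 0.00 hours

Tue: 7:51 AM–5:12 PM = 9 h 21 min; less 45 min break → 8 h 36 min
Wed: 6:05 AM–2:14 PM = 8 h 9 min; less 45 min break → 7 h 24 min
Thu: 10:54 AM–5:57 PM = 7 h 3 min; less 45 min break → 6 h 18 min
Fri: 8:26 AM–5:00 PM = 8 h 34 min; less 45 min break → 7 h 49 min
Sat: 8:00 AM–7:11 PM = 11 h 11 min; less 45 min break → 10 h 26 min
Total worked: 40 h 33 min = 40.55 h.
Threshold 44 h → overtime 0 h 0 min, regular 40 h 33 min.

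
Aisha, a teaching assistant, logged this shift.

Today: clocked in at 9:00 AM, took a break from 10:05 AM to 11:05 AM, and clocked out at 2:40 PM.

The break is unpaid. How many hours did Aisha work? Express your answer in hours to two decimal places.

Today: 9:00 AM–2:40 PM = 5 h 40 min; less 60 min break → 4 h 40 min

4.67 hours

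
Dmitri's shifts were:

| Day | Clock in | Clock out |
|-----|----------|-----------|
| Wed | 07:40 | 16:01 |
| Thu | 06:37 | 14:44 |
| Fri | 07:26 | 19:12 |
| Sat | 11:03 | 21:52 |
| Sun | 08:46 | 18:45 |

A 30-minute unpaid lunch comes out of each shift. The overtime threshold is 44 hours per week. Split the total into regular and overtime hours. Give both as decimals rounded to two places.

Wed: 07:40–16:01 = 8 h 21 min; less 30 min break → 7 h 51 min
Thu: 06:37–14:44 = 8 h 7 min; less 30 min break → 7 h 37 min
Fri: 07:26–19:12 = 11 h 46 min; less 30 min break → 11 h 16 min
Sat: 11:03–21:52 = 10 h 49 min; less 30 min break → 10 h 19 min
Sun: 08:46–18:45 = 9 h 59 min; less 30 min break → 9 h 29 min
Total worked: 46 h 32 min = 46.53 h.
Threshold 44 h → overtime 2 h 32 min, regular 44 h 0 min.

Regular 44.00 hours, overtime 2.53 hours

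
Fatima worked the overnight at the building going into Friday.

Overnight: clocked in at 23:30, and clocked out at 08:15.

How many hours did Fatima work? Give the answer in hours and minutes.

Overnight: 23:30 → midnight = 0 h 30 min; midnight → 08:15 = 8 h 15 min; span 8 h 45 min

8 h 45 min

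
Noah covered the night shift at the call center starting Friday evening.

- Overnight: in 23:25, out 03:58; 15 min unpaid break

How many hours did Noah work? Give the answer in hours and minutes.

4 h 18 min

Overnight: 23:25 → midnight = 0 h 35 min; midnight → 03:58 = 3 h 58 min; span 4 h 33 min; less 15 min break → 4 h 18 min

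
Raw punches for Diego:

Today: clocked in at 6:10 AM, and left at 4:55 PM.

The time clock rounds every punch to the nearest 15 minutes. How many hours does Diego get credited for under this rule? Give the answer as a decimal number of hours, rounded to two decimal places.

Today: in 6:10 AM→6:15 AM, out 4:55 PM→5:00 PM; 10 h 45 min

10.75 hours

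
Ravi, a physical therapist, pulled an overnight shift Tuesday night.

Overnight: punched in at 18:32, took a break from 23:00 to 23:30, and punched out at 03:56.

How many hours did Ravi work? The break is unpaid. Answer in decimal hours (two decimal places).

8.90 hours

Overnight: 18:32 → midnight = 5 h 28 min; midnight → 03:56 = 3 h 56 min; span 9 h 24 min; less 30 min break → 8 h 54 min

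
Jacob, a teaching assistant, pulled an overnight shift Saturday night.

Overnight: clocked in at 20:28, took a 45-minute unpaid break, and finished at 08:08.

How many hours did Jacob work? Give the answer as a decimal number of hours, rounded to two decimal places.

10.92 hours

Overnight: 20:28 → midnight = 3 h 32 min; midnight → 08:08 = 8 h 8 min; span 11 h 40 min; less 45 min break → 10 h 55 min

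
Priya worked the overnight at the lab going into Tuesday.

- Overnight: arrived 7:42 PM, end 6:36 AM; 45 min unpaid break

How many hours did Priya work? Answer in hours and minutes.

Overnight: 7:42 PM → midnight = 4 h 18 min; midnight → 6:36 AM = 6 h 36 min; span 10 h 54 min; less 45 min break → 10 h 9 min

10 h 9 min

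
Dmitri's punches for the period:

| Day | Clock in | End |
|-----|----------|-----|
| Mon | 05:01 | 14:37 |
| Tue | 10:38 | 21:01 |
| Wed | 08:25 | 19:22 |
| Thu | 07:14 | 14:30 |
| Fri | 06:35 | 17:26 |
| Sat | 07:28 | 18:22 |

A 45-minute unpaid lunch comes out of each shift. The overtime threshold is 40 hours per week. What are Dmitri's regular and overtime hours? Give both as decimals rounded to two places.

Regular 40.00 hours, overtime 15.45 hours

Mon: 05:01–14:37 = 9 h 36 min; less 45 min break → 8 h 51 min
Tue: 10:38–21:01 = 10 h 23 min; less 45 min break → 9 h 38 min
Wed: 08:25–19:22 = 10 h 57 min; less 45 min break → 10 h 12 min
Thu: 07:14–14:30 = 7 h 16 min; less 45 min break → 6 h 31 min
Fri: 06:35–17:26 = 10 h 51 min; less 45 min break → 10 h 6 min
Sat: 07:28–18:22 = 10 h 54 min; less 45 min break → 10 h 9 min
Total worked: 55 h 27 min = 55.45 h.
Threshold 40 h → overtime 15 h 27 min, regular 40 h 0 min.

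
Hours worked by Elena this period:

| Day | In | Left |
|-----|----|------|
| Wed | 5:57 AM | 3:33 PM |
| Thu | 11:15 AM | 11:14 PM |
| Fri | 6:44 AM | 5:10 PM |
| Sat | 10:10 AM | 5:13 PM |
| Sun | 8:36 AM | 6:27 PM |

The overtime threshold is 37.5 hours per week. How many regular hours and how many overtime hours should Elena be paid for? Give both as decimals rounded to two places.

Regular 37.50 hours, overtime 11.42 hours

Wed: 5:57 AM–3:33 PM = 9 h 36 min
Thu: 11:15 AM–11:14 PM = 11 h 59 min
Fri: 6:44 AM–5:10 PM = 10 h 26 min
Sat: 10:10 AM–5:13 PM = 7 h 3 min
Sun: 8:36 AM–6:27 PM = 9 h 51 min
Total worked: 48 h 55 min = 48.92 h.
Threshold 37.5 h → overtime 11 h 25 min, regular 37 h 30 min.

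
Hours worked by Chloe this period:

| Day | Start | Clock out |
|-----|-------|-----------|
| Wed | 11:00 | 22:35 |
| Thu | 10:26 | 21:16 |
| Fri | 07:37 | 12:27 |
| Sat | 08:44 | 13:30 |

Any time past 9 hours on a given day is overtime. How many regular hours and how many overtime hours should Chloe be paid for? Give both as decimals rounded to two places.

Regular 27.60 hours, overtime 4.42 hours

Wed: 11:00–22:35 = 11 h 35 min
Thu: 10:26–21:16 = 10 h 50 min
Fri: 07:37–12:27 = 4 h 50 min
Sat: 08:44–13:30 = 4 h 46 min
Wed reg 9 h 0 min / OT 2 h 35 min; Thu reg 9 h 0 min / OT 1 h 50 min; Fri reg 4 h 50 min / OT 0 h 0 min; Sat reg 4 h 46 min / OT 0 h 0 min.
Totals: regular 27 h 36 min, overtime 4 h 25 min.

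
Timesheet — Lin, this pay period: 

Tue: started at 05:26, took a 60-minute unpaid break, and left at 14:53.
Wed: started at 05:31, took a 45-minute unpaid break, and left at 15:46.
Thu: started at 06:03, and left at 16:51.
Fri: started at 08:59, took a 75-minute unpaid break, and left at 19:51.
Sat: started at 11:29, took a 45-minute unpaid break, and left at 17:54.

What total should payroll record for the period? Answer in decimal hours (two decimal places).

Tue: 05:26–14:53 = 9 h 27 min; less 60 min break → 8 h 27 min
Wed: 05:31–15:46 = 10 h 15 min; less 45 min break → 9 h 30 min
Thu: 06:03–16:51 = 10 h 48 min
Fri: 08:59–19:51 = 10 h 52 min; less 75 min break → 9 h 37 min
Sat: 11:29–17:54 = 6 h 25 min; less 45 min break → 5 h 40 min
Total: 8 h 27 min + 9 h 30 min + 10 h 48 min + 9 h 37 min + 5 h 40 min = 44 h 2 min.

44.03 hours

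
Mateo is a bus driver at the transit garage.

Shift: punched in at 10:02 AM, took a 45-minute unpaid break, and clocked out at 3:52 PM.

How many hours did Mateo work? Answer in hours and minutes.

Shift: 10:02 AM–3:52 PM = 5 h 50 min; less 45 min break → 5 h 5 min

5 h 5 min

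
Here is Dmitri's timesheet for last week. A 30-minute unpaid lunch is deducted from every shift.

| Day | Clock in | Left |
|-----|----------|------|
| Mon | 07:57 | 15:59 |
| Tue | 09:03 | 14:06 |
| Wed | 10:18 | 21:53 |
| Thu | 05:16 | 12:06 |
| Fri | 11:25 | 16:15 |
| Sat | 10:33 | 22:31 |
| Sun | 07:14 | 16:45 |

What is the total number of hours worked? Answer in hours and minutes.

54 h 19 min

Mon: 07:57–15:59 = 8 h 2 min; less 30 min break → 7 h 32 min
Tue: 09:03–14:06 = 5 h 3 min; less 30 min break → 4 h 33 min
Wed: 10:18–21:53 = 11 h 35 min; less 30 min break → 11 h 5 min
Thu: 05:16–12:06 = 6 h 50 min; less 30 min break → 6 h 20 min
Fri: 11:25–16:15 = 4 h 50 min; less 30 min break → 4 h 20 min
Sat: 10:33–22:31 = 11 h 58 min; less 30 min break → 11 h 28 min
Sun: 07:14–16:45 = 9 h 31 min; less 30 min break → 9 h 1 min
Total: 7 h 32 min + 4 h 33 min + 11 h 5 min + 6 h 20 min + 4 h 20 min + 11 h 28 min + 9 h 1 min = 54 h 19 min.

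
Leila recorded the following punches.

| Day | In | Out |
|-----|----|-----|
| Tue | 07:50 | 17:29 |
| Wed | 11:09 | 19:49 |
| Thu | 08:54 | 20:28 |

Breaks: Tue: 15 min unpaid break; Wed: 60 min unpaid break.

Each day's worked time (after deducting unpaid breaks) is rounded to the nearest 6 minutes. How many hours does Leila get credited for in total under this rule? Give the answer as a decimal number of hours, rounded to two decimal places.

Tue: 07:50–17:29 = 9 h 39 min − 15 min = 9 h 24 min → rounds to 9 h 24 min
Wed: 11:09–19:49 = 8 h 40 min − 60 min = 7 h 40 min → rounds to 7 h 42 min
Thu: 08:54–20:28 = 11 h 34 min → rounds to 11 h 36 min
Total credited: 28 h 42 min.

28.70 hours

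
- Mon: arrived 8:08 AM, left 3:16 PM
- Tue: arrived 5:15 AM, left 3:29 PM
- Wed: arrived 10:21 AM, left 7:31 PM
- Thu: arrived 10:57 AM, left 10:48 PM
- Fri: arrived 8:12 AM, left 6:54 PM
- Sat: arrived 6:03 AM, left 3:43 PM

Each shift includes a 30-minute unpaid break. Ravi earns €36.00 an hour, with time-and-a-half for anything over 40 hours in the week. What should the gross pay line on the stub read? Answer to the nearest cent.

€2290.50

Mon: 8:08 AM–3:16 PM = 7 h 8 min; less 30 min break → 6 h 38 min
Tue: 5:15 AM–3:29 PM = 10 h 14 min; less 30 min break → 9 h 44 min
Wed: 10:21 AM–7:31 PM = 9 h 10 min; less 30 min break → 8 h 40 min
Thu: 10:57 AM–10:48 PM = 11 h 51 min; less 30 min break → 11 h 21 min
Fri: 8:12 AM–6:54 PM = 10 h 42 min; less 30 min break → 10 h 12 min
Sat: 6:03 AM–3:43 PM = 9 h 40 min; less 30 min break → 9 h 10 min
Total worked: 55 h 45 min = 3345 min.
Regular 40 h 0 min = 2400 min at €36.00/h; overtime 15 h 45 min = 945 min at €54.00/h.
Pay = (2400 × €36.00 + 945 × €54.00) ÷ 60 = €2290.50.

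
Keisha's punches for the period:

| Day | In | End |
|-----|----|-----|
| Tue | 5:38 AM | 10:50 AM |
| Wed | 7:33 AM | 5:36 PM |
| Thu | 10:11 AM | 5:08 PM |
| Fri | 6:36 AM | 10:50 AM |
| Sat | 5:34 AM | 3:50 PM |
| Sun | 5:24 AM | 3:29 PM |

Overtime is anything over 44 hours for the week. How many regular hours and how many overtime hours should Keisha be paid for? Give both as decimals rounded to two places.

Regular 44.00 hours, overtime 2.78 hours

Tue: 5:38 AM–10:50 AM = 5 h 12 min
Wed: 7:33 AM–5:36 PM = 10 h 3 min
Thu: 10:11 AM–5:08 PM = 6 h 57 min
Fri: 6:36 AM–10:50 AM = 4 h 14 min
Sat: 5:34 AM–3:50 PM = 10 h 16 min
Sun: 5:24 AM–3:29 PM = 10 h 5 min
Total worked: 46 h 47 min = 46.78 h.
Threshold 44 h → overtime 2 h 47 min, regular 44 h 0 min.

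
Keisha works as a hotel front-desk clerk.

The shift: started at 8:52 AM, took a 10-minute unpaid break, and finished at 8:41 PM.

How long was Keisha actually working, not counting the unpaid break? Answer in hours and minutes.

The shift: 8:52 AM–8:41 PM = 11 h 49 min; less 10 min break → 11 h 39 min

11 h 39 min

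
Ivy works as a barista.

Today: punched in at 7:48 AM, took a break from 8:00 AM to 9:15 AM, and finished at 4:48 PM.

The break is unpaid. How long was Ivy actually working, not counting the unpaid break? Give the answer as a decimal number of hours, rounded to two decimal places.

Today: 7:48 AM–4:48 PM = 9 h 0 min; less 75 min break → 7 h 45 min

7.75 hours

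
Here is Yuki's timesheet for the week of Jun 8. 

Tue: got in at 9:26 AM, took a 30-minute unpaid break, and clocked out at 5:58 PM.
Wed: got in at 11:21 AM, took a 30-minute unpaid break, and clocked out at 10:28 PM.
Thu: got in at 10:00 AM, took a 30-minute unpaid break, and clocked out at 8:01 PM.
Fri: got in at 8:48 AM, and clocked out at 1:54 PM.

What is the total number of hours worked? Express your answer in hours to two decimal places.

33.27 hours

Tue: 9:26 AM–5:58 PM = 8 h 32 min; less 30 min break → 8 h 2 min
Wed: 11:21 AM–10:28 PM = 11 h 7 min; less 30 min break → 10 h 37 min
Thu: 10:00 AM–8:01 PM = 10 h 1 min; less 30 min break → 9 h 31 min
Fri: 8:48 AM–1:54 PM = 5 h 6 min
Total: 8 h 2 min + 10 h 37 min + 9 h 31 min + 5 h 6 min = 33 h 16 min.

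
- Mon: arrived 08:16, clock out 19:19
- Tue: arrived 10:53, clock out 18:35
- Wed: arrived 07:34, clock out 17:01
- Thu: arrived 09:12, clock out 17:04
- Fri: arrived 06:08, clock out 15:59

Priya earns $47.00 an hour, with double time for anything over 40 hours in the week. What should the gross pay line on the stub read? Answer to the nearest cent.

$2436.17

Mon: 08:16–19:19 = 11 h 3 min
Tue: 10:53–18:35 = 7 h 42 min
Wed: 07:34–17:01 = 9 h 27 min
Thu: 09:12–17:04 = 7 h 52 min
Fri: 06:08–15:59 = 9 h 51 min
Total worked: 45 h 55 min = 2755 min.
Regular 40 h 0 min = 2400 min at $47.00/h; overtime 5 h 55 min = 355 min at $94.00/h.
Pay = (2400 × $47.00 + 355 × $94.00) ÷ 60 = $2436.17.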